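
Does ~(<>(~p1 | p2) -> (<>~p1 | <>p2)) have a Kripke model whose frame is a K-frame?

No, unsatisfiable

1. ~(<>(~p1 | p2) -> (<>~p1 | <>p2)), u
2. <>(~p1 | p2), u
3. ~(<>~p1 | <>p2), u
4. ~<>~p1, u
5. ~<>p2, u
6. ~p1 | p2, v
7. p1, v
8. ~p2, v
9. p2, v
Accessibility: uRv
Branch closes: p2 and ~p2 both at v.
Every branch closes; the branch above is one of them.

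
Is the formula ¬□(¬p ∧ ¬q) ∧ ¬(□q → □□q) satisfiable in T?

1. ¬□(¬p ∧ ¬q) ∧ ¬(□q → □□q), w0
2. ¬□(¬p ∧ ¬q), w0   [∧-rule on 1]
3. ¬(□q → □□q), w0   [∧-rule on 1]
4. □q, w0   [¬→-rule on 3]
5. ¬□□q, w0   [¬→-rule on 3]
6. q, w0   [□-rule on 4 via w0Rw0]
7. ¬(¬p ∧ ¬q), w1   [¬□-rule on 2: fresh world w1, w0Rw1]
8. q, w1   [□-rule on 4 via w0Rw1]
9. ¬□q, w2   [¬□-rule on 5: fresh world w2, w0Rw2]
10. q, w2   [□-rule on 4 via w0Rw2]
11. ¬q, w3   [¬□-rule on 9: fresh world w3, w2Rw3]
Accessibility: w0Rw0, w0Rw1, w0Rw2, w1Rw1, w2Rw2, w2Rw3, w3Rw3

Satisfiable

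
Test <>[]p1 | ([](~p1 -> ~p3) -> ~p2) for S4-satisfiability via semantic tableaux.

1. <>[]p1 | ([](~p1 -> ~p3) -> ~p2), w0
2. [](~p1 -> ~p3) -> ~p2, w0
3. ~p2, w0
Accessibility: w0Rw0

Satisfiable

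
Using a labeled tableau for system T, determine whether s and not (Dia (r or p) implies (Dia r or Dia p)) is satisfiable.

Unsatisfiable

1. s and not (Dia (r or p) implies (Dia r or Dia p)), 0
2. s, 0
3. not (Dia (r or p) implies (Dia r or Dia p)), 0
4. Dia (r or p), 0
5. not (Dia r or Dia p), 0
6. not Dia r, 0
7. not Dia p, 0
8. not r, 0
9. not p, 0
10. r or p, 1
11. not r, 1
12. not p, 1
13. p, 1
Accessibility: 0R0, 0R1, 1R1
Branch closes: p and not p both at 1.
(One branch shown.) All branches close.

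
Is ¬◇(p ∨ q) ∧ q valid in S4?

Tableau for the negation ¬(¬◇(p ∨ q) ∧ q):
1. ¬(¬◇(p ∨ q) ∧ q), 0
2. ¬q, 0
Accessibility: 0R0
The negation has an open branch (countermodel exists).

Not valid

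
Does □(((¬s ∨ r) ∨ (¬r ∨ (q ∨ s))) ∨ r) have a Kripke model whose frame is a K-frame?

Yes, satisfiable

1. □(((¬s ∨ r) ∨ (¬r ∨ (q ∨ s))) ∨ r), w0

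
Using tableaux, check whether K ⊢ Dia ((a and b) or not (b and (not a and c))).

Not valid

Tableau for the negation not Dia ((a and b) or not (b and (not a and c))):
1. not Dia ((a and b) or not (b and (not a and c))), w0
The negation has an open branch (countermodel exists).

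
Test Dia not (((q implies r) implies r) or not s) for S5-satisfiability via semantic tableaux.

1. Dia not (((q implies r) implies r) or not s), 0
2. not (((q implies r) implies r) or not s), 1
3. not ((q implies r) implies r), 1
4. s, 1
5. q implies r, 1
6. not r, 1
7. not q, 1
Accessibility: 0R0, 0R1, 1R0, 1R1

Yes, satisfiable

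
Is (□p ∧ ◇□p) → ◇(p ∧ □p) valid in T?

Tableau for the negation ¬((□p ∧ ◇□p) → ◇(p ∧ □p)):
1. ¬((□p ∧ ◇□p) → ◇(p ∧ □p)), 0
2. □p ∧ ◇□p, 0   [¬→-rule on 1]
3. ¬◇(p ∧ □p), 0   [¬→-rule on 1]
4. □p, 0   [∧-rule on 2]
5. ◇□p, 0   [∧-rule on 2]
6. ¬(p ∧ □p), 0   [¬◇-rule on 3 via 0R0]
7. p, 0   [□-rule on 4 via 0R0]
8. ¬□p, 0   [¬∧-rule on 6 (branches; this branch)]
9. □p, 1   [◇-rule on 5: fresh world 1, 0R1]
10. ¬(p ∧ □p), 1   [¬◇-rule on 3 via 0R1]
11. p, 1   [□-rule on 4 via 0R1]
12. ¬□p, 1   [¬∧-rule on 10 (branches; this branch)]
13. ¬p, 2   [¬□-rule on 8: fresh world 2, 0R2]
14. ¬(p ∧ □p), 2   [¬◇-rule on 3 via 0R2]
15. p, 2   [□-rule on 4 via 0R2]
Accessibility: 0R0, 0R1, 0R2, 1R1, 2R2
Branch closes: p and ¬p both at 2.
All branches of the negation close; one closing branch shown above.

Valid in T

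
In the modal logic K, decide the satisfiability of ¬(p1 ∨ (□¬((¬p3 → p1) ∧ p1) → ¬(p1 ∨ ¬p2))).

Satisfiable

1. ¬(p1 ∨ (□¬((¬p3 → p1) ∧ p1) → ¬(p1 ∨ ¬p2))), 0
2. ¬p1, 0   [¬∨-rule on 1]
3. ¬(□¬((¬p3 → p1) ∧ p1) → ¬(p1 ∨ ¬p2)), 0   [¬∨-rule on 1]
4. □¬((¬p3 → p1) ∧ p1), 0   [¬→-rule on 3]
5. p1 ∨ ¬p2, 0   [¬→-rule on 3]
6. ¬p2, 0   [∨-rule on 5 (branches; this branch)]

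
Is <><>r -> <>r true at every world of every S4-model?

Valid in S4

Tableau for the negation ~(<><>r -> <>r):
1. ~(<><>r -> <>r), w0
2. <><>r, w0
3. ~<>r, w0
4. ~r, w0
5. <>r, w1
6. ~r, w1
7. r, w2
8. ~r, w2
Accessibility: w0Rw0, w0Rw1, w0Rw2, w1Rw1, w1Rw2, w2Rw2
Branch closes: r and ~r both at w2.
All branches of the negation close; one closing branch shown above.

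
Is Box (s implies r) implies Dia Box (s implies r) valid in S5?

Yes, valid

Tableau for the negation not (Box (s implies r) implies Dia Box (s implies r)):
1. not (Box (s implies r) implies Dia Box (s implies r)), u
2. Box (s implies r), u
3. not Dia Box (s implies r), u
4. s implies r, u
5. not Box (s implies r), u
6. r, u
7. not (s implies r), v
8. s, v
9. not r, v
10. s implies r, v
11. not Box (s implies r), v
12. r, v
Accessibility: uRu, uRv, vRu, vRv
Branch closes: r and not r both at v.
All branches of the negation close; one closing branch shown above.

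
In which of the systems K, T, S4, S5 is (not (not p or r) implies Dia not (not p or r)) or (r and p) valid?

K-tableau for the negation not ((not (not p or r) implies Dia not (not p or r)) or (r and p)):
1. not ((not (not p or r) implies Dia not (not p or r)) or (r and p)), u
2. not (not (not p or r) implies Dia not (not p or r)), u
3. not (r and p), u
4. not (not p or r), u
5. not Dia not (not p or r), u
6. p, u
7. not r, u
Complete open branch: countermodel on a K-frame, so not valid in K.
T-tableau for the negation not ((not (not p or r) implies Dia not (not p or r)) or (r and p)):
1. not ((not (not p or r) implies Dia not (not p or r)) or (r and p)), u
2. not (not (not p or r) implies Dia not (not p or r)), u
3. not (r and p), u
4. not (not p or r), u
5. not Dia not (not p or r), u
6. p, u
7. not r, u
8. not p or r, u
9. r, u
Accessibility: uRu
Branch closes: r and not r both at u.
Every branch closes (one shown): valid in T, hence also in S4, S5 (every theorem of T is a theorem of S4 and S5).

T, S4, S5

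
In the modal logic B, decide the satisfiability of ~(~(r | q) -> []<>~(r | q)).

1. ~(~(r | q) -> []<>~(r | q)), u
2. ~(r | q), u
3. ~[]<>~(r | q), u
4. ~r, u
5. ~q, u
6. ~<>~(r | q), v
7. r | q, u
8. r | q, v
9. q, u
Accessibility: uRu, uRv, vRu, vRv
Branch closes: q and ~q both at u.
All branches of the tableau close; one closing branch shown above.

No, unsatisfiable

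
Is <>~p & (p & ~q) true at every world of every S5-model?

Invalid (countermodel exists)

Tableau for the negation ~(<>~p & (p & ~q)):
1. ~(<>~p & (p & ~q)), w0
2. ~(p & ~q), w0
3. q, w0
Accessibility: w0Rw0
The negation has an open branch (countermodel exists).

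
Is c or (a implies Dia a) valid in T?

Valid in T

Tableau for the negation not (c or (a implies Dia a)):
1. not (c or (a implies Dia a)), w0
2. not c, w0
3. not (a implies Dia a), w0
4. a, w0
5. not Dia a, w0
6. not a, w0
Accessibility: w0Rw0
Branch closes: a and not a both at w0.
Every branch of the negation's tableau closes; the branch above is one of them.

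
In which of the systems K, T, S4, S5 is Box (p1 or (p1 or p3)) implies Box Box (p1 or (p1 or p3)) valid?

T-tableau for the negation not (Box (p1 or (p1 or p3)) implies Box Box (p1 or (p1 or p3))):
1. not (Box (p1 or (p1 or p3)) implies Box Box (p1 or (p1 or p3))), 0
2. Box (p1 or (p1 or p3)), 0
3. not Box Box (p1 or (p1 or p3)), 0
4. p1 or (p1 or p3), 0
5. p1 or p3, 0
6. p3, 0
7. not Box (p1 or (p1 or p3)), 1
8. p1 or (p1 or p3), 1
9. p1 or p3, 1
10. p3, 1
11. not (p1 or (p1 or p3)), 2
12. not p1, 2
13. not (p1 or p3), 2
14. not p3, 2
Accessibility: 0R0, 0R1, 1R1, 1R2, 2R2
Complete open branch: countermodel on a T-frame, so not valid in T, nor in K (the same frame is also a K-frame).
S4-tableau for the negation not (Box (p1 or (p1 or p3)) implies Box Box (p1 or (p1 or p3))):
1. not (Box (p1 or (p1 or p3)) implies Box Box (p1 or (p1 or p3))), 0
2. Box (p1 or (p1 or p3)), 0
3. not Box Box (p1 or (p1 or p3)), 0
4. p1 or (p1 or p3), 0
5. p1 or p3, 0
6. p3, 0
7. not Box (p1 or (p1 or p3)), 1
8. p1 or (p1 or p3), 1
9. p1 or p3, 1
10. p3, 1
11. not (p1 or (p1 or p3)), 2
12. not p1, 2
13. not (p1 or p3), 2
14. not p3, 2
15. p1 or (p1 or p3), 2
16. p1 or p3, 2
17. p3, 2
Accessibility: 0R0, 0R1, 0R2, 1R1, 1R2, 2R2
Branch closes: p3 and not p3 both at 2.
Every branch closes (one shown): valid in S4, hence also in S5 (every theorem of S4 is a theorem of S5).

S4, S5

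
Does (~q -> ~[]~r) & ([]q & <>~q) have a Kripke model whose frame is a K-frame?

Unsatisfiable (every branch closes)

1. (~q -> ~[]~r) & ([]q & <>~q), 0
2. ~q -> ~[]~r, 0
3. []q & <>~q, 0
4. []q, 0
5. <>~q, 0
6. ~[]~r, 0
7. ~q, 1
8. q, 1
Accessibility: 0R1
Branch closes: q and ~q both at 1.
Every branch closes; the branch above is one of them.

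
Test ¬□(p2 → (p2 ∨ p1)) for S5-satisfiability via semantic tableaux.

No, unsatisfiable

1. ¬□(p2 → (p2 ∨ p1)), u
2. ¬(p2 → (p2 ∨ p1)), v
3. p2, v
4. ¬(p2 ∨ p1), v
5. ¬p2, v
6. ¬p1, v
Accessibility: uRu, uRv, vRu, vRv
Branch closes: p2 and ¬p2 both at v.
(One branch shown.) All branches close.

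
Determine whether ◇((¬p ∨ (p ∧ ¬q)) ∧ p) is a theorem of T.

Tableau for the negation ¬◇((¬p ∨ (p ∧ ¬q)) ∧ p):
1. ¬◇((¬p ∨ (p ∧ ¬q)) ∧ p), u
2. ¬((¬p ∨ (p ∧ ¬q)) ∧ p), u
3. ¬p, u
Accessibility: uRu
The negation has an open branch (countermodel exists).

Not valid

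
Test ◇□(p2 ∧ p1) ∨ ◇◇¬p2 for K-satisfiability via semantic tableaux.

1. ◇□(p2 ∧ p1) ∨ ◇◇¬p2, w0
2. ◇◇¬p2, w0
3. ◇¬p2, w1
4. ¬p2, w2
Accessibility: w0Rw1, w1Rw2

Yes, satisfiable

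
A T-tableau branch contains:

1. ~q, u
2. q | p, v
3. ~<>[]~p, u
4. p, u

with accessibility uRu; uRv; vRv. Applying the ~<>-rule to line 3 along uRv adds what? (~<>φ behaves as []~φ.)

~<>φ behaves as []~φ: propagate the negated body to each accessible world.

~[]~p, v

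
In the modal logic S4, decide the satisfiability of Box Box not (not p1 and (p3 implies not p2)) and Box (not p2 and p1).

Satisfiable (open branch found)

1. Box Box not (not p1 and (p3 implies not p2)) and Box (not p2 and p1), w0
2. Box Box not (not p1 and (p3 implies not p2)), w0
3. Box (not p2 and p1), w0
4. Box not (not p1 and (p3 implies not p2)), w0
5. not p2 and p1, w0
6. not p2, w0
7. p1, w0
8. not (not p1 and (p3 implies not p2)), w0
Accessibility: w0Rw0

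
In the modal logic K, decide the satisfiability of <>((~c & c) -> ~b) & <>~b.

Satisfiable (open branch found)

1. <>((~c & c) -> ~b) & <>~b, w0
2. <>((~c & c) -> ~b), w0
3. <>~b, w0
4. (~c & c) -> ~b, w1
5. ~b, w1
6. ~b, w2
Accessibility: w0Rw1, w0Rw2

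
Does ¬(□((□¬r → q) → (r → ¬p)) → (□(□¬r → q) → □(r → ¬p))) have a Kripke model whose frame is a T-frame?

1. ¬(□((□¬r → q) → (r → ¬p)) → (□(□¬r → q) → □(r → ¬p))), u
2. □((□¬r → q) → (r → ¬p)), u   [¬→-rule on 1]
3. ¬(□(□¬r → q) → □(r → ¬p)), u   [¬→-rule on 1]
4. □(□¬r → q), u   [¬→-rule on 3]
5. ¬□(r → ¬p), u   [¬→-rule on 3]
6. (□¬r → q) → (r → ¬p), u   [□-rule on 2 via uRu]
7. □¬r → q, u   [□-rule on 4 via uRu]
8. r → ¬p, u   [→-rule on 6 (branches; this branch)]
9. q, u   [→-rule on 7 (branches; this branch)]
10. ¬p, u   [→-rule on 8 (branches; this branch)]
11. ¬(r → ¬p), v   [¬□-rule on 5: fresh world v, uRv]
12. r, v   [¬→-rule on 11]
13. p, v   [¬→-rule on 11]
14. (□¬r → q) → (r → ¬p), v   [□-rule on 2 via uRv]
15. □¬r → q, v   [□-rule on 4 via uRv]
16. r → ¬p, v   [→-rule on 14 (branches; this branch)]
17. q, v   [→-rule on 15 (branches; this branch)]
18. ¬p, v   [→-rule on 16 (branches; this branch)]
Accessibility: uRu, uRv, vRv
Branch closes: p and ¬p both at v.
All branches of the tableau close; one closing branch shown above.

No, unsatisfiable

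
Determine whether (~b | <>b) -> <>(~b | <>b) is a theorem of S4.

Tableau for the negation ~((~b | <>b) -> <>(~b | <>b)):
1. ~((~b | <>b) -> <>(~b | <>b)), 0
2. ~b | <>b, 0
3. ~<>(~b | <>b), 0
4. ~(~b | <>b), 0
5. b, 0
6. ~<>b, 0
7. ~b, 0
Accessibility: 0R0
Branch closes: b and ~b both at 0.
All branches of the negation close; one closing branch shown above.

Yes, valid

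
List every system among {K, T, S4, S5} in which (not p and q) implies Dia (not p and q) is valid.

T, S4, S5

K-tableau for the negation not ((not p and q) implies Dia (not p and q)):
1. not ((not p and q) implies Dia (not p and q)), 0
2. not p and q, 0
3. not Dia (not p and q), 0
4. not p, 0
5. q, 0
Complete open branch: countermodel on a K-frame, so not valid in K.
T-tableau for the negation not ((not p and q) implies Dia (not p and q)):
1. not ((not p and q) implies Dia (not p and q)), 0
2. not p and q, 0
3. not Dia (not p and q), 0
4. not p, 0
5. q, 0
6. not (not p and q), 0
7. not q, 0
Accessibility: 0R0
Branch closes: q and not q both at 0.
Every branch closes (one shown): valid in T, hence also in S4, S5 (every theorem of T is a theorem of S4 and S5).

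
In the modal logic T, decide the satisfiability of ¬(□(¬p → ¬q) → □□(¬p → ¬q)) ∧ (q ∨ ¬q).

Yes, satisfiable

1. ¬(□(¬p → ¬q) → □□(¬p → ¬q)) ∧ (q ∨ ¬q), w0
2. ¬(□(¬p → ¬q) → □□(¬p → ¬q)), w0   [∧-rule on 1]
3. q ∨ ¬q, w0   [∧-rule on 1]
4. □(¬p → ¬q), w0   [¬→-rule on 2]
5. ¬□□(¬p → ¬q), w0   [¬→-rule on 2]
6. ¬p → ¬q, w0   [□-rule on 4 via w0Rw0]
7. ¬q, w0   [∨-rule on 3 (branches; this branch)]
8. ¬□(¬p → ¬q), w1   [¬□-rule on 5: fresh world w1, w0Rw1]
9. ¬p → ¬q, w1   [□-rule on 4 via w0Rw1]
10. ¬q, w1   [→-rule on 9 (branches; this branch)]
11. ¬(¬p → ¬q), w2   [¬□-rule on 8: fresh world w2, w1Rw2]
12. ¬p, w2   [¬→-rule on 11]
13. q, w2   [¬→-rule on 11]
Accessibility: w0Rw0, w0Rw1, w1Rw1, w1Rw2, w2Rw2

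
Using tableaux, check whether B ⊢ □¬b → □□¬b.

Tableau for the negation ¬(□¬b → □□¬b):
1. ¬(□¬b → □□¬b), w0
2. □¬b, w0
3. ¬□□¬b, w0
4. ¬b, w0
5. ¬□¬b, w1
6. ¬b, w1
7. b, w2
Accessibility: w0Rw0, w0Rw1, w1Rw0, w1Rw1, w1Rw2, w2Rw1, w2Rw2
The negation has an open branch (countermodel exists).

Not valid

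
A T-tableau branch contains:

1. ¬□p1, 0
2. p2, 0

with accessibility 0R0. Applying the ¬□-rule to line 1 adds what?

a fresh world 1 with 0R1, and ¬p1 at 1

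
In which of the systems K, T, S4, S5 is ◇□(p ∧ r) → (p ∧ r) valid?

S5

S4-tableau for the negation ¬(◇□(p ∧ r) → (p ∧ r)):
1. ¬(◇□(p ∧ r) → (p ∧ r)), u
2. ◇□(p ∧ r), u
3. ¬(p ∧ r), u
4. ¬r, u
5. □(p ∧ r), v
6. p ∧ r, v
7. p, v
8. r, v
Accessibility: uRu, uRv, vRv
Complete open branch: countermodel on an S4-frame, so not valid in S4, nor in K, T (the same frame is also a K-frame and a T-frame).
S5-tableau for the negation ¬(◇□(p ∧ r) → (p ∧ r)):
1. ¬(◇□(p ∧ r) → (p ∧ r)), u
2. ◇□(p ∧ r), u
3. ¬(p ∧ r), u
4. ¬r, u
5. □(p ∧ r), v
6. p ∧ r, u
7. p, u
8. r, u
Accessibility: uRu, uRv, vRu, vRv
Branch closes: r and ¬r both at u.
Every branch closes (one shown): valid in S5.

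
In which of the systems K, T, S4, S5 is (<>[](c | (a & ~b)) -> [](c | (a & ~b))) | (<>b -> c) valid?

S5

S5-tableau for the negation ~((<>[](c | (a & ~b)) -> [](c | (a & ~b))) | (<>b -> c)):
1. ~((<>[](c | (a & ~b)) -> [](c | (a & ~b))) | (<>b -> c)), 0
2. ~(<>[](c | (a & ~b)) -> [](c | (a & ~b))), 0
3. ~(<>b -> c), 0
4. <>[](c | (a & ~b)), 0
5. ~[](c | (a & ~b)), 0
6. <>b, 0
7. ~c, 0
8. [](c | (a & ~b)), 1
9. c | (a & ~b), 0
10. c | (a & ~b), 1
11. a & ~b, 0
12. a, 0
13. ~b, 0
14. a & ~b, 1
15. a, 1
16. ~b, 1
17. ~(c | (a & ~b)), 2
18. ~c, 2
19. ~(a & ~b), 2
20. c | (a & ~b), 2
21. b, 2
22. a & ~b, 2
23. a, 2
24. ~b, 2
Accessibility: 0R0, 0R1, 0R2, 1R0, 1R1, 1R2, 2R0, 2R1, 2R2
Branch closes: b and ~b both at 2.
Every branch closes (one shown): valid in S5.
S4-tableau for the negation ~((<>[](c | (a & ~b)) -> [](c | (a & ~b))) | (<>b -> c)):
1. ~((<>[](c | (a & ~b)) -> [](c | (a & ~b))) | (<>b -> c)), 0
2. ~(<>[](c | (a & ~b)) -> [](c | (a & ~b))), 0
3. ~(<>b -> c), 0
4. <>[](c | (a & ~b)), 0
5. ~[](c | (a & ~b)), 0
6. <>b, 0
7. ~c, 0
8. [](c | (a & ~b)), 1
9. c | (a & ~b), 1
10. a & ~b, 1
11. a, 1
12. ~b, 1
13. ~(c | (a & ~b)), 2
14. ~c, 2
15. ~(a & ~b), 2
16. b, 2
17. b, 3
Accessibility: 0R0, 0R1, 0R2, 0R3, 1R1, 2R2, 3R3
Complete open branch: countermodel on an S4-frame, so not valid in S4, nor in K, T (the same frame is also a K-frame and a T-frame).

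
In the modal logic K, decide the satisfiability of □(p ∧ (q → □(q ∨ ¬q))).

1. □(p ∧ (q → □(q ∨ ¬q))), 0

Yes, satisfiable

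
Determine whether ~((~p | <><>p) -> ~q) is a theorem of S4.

Tableau for the negation (~p | <><>p) -> ~q:
1. (~p | <><>p) -> ~q, u
2. ~q, u
Accessibility: uRu
The negation has an open branch (countermodel exists).

Invalid (countermodel exists)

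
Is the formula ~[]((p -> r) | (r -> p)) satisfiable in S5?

Unsatisfiable (every branch closes)

1. ~[]((p -> r) | (r -> p)), u
2. ~((p -> r) | (r -> p)), v
3. ~(p -> r), v
4. ~(r -> p), v
5. p, v
6. ~r, v
7. r, v
8. ~p, v
Accessibility: uRu, uRv, vRu, vRv
Branch closes: r and ~r both at v.
Every branch closes; the branch above is one of them.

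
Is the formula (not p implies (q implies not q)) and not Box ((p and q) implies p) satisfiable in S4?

1. (not p implies (q implies not q)) and not Box ((p and q) implies p), 0
2. not p implies (q implies not q), 0
3. not Box ((p and q) implies p), 0
4. q implies not q, 0
5. not q, 0
6. not ((p and q) implies p), 1
7. p and q, 1
8. not p, 1
9. p, 1
10. q, 1
Accessibility: 0R0, 0R1, 1R1
Branch closes: p and not p both at 1.
All branches of the tableau close; one closing branch shown above.

Unsatisfiable (every branch closes)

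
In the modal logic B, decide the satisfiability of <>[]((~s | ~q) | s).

1. <>[]((~s | ~q) | s), w0
2. []((~s | ~q) | s), w1   [<>-rule on 1: fresh world w1, w0Rw1]
3. (~s | ~q) | s, w0   [[]-rule on 2 via w1Rw0]
4. (~s | ~q) | s, w1   [[]-rule on 2 via w1Rw1]
5. s, w0   [|-rule on 3 (branches; this branch)]
6. s, w1   [|-rule on 4 (branches; this branch)]
Accessibility: w0Rw0, w0Rw1, w1Rw0, w1Rw1

Yes, satisfiable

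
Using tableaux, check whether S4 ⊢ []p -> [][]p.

Tableau for the negation ~([]p -> [][]p):
1. ~([]p -> [][]p), u
2. []p, u   [~->-rule on 1]
3. ~[][]p, u   [~->-rule on 1]
4. p, u   [[]-rule on 2 via uRu]
5. ~[]p, v   [~[]-rule on 3: fresh world v, uRv]
6. p, v   [[]-rule on 2 via uRv]
7. ~p, w   [~[]-rule on 5: fresh world w, vRw]
8. p, w   [[]-rule on 2 via uRw]
Accessibility: uRu, uRv, uRw, vRv, vRw, wRw
Branch closes: p and ~p both at w.
All branches of the negation close; one closing branch shown above.

Valid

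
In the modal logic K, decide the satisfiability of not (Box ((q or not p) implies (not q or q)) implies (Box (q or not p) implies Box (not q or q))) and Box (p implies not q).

Unsatisfiable

1. not (Box ((q or not p) implies (not q or q)) implies (Box (q or not p) implies Box (not q or q))) and Box (p implies not q), u
2. not (Box ((q or not p) implies (not q or q)) implies (Box (q or not p) implies Box (not q or q))), u
3. Box (p implies not q), u
4. Box ((q or not p) implies (not q or q)), u
5. not (Box (q or not p) implies Box (not q or q)), u
6. Box (q or not p), u
7. not Box (not q or q), u
8. not (not q or q), v
9. q, v
10. not q, v
Accessibility: uRv
Branch closes: q and not q both at v.
Every branch closes; the branch above is one of them.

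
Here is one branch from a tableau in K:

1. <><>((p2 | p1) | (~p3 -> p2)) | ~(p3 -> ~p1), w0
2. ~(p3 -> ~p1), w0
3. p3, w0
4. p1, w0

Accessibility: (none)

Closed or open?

There is no literal clash: for every atom and world, at most one sign appears.

Open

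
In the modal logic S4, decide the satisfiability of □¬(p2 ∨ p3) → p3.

1. □¬(p2 ∨ p3) → p3, 0
2. p3, 0   [→-rule on 1 (branches; this branch)]
Accessibility: 0R0

Satisfiable (open branch found)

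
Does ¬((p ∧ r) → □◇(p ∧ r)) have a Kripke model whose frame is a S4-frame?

Satisfiable (open branch found)

1. ¬((p ∧ r) → □◇(p ∧ r)), u
2. p ∧ r, u
3. ¬□◇(p ∧ r), u
4. p, u
5. r, u
6. ¬◇(p ∧ r), v
7. ¬(p ∧ r), v
8. ¬r, v
Accessibility: uRu, uRv, vRv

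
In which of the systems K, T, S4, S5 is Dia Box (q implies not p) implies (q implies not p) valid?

S5-tableau for the negation not (Dia Box (q implies not p) implies (q implies not p)):
1. not (Dia Box (q implies not p) implies (q implies not p)), u
2. Dia Box (q implies not p), u
3. not (q implies not p), u
4. q, u
5. p, u
6. Box (q implies not p), v
7. q implies not p, u
8. q implies not p, v
9. not p, u
Accessibility: uRu, uRv, vRu, vRv
Branch closes: p and not p both at u.
Every branch closes (one shown): valid in S5.
S4-tableau for the negation not (Dia Box (q implies not p) implies (q implies not p)):
1. not (Dia Box (q implies not p) implies (q implies not p)), u
2. Dia Box (q implies not p), u
3. not (q implies not p), u
4. q, u
5. p, u
6. Box (q implies not p), v
7. q implies not p, v
8. not p, v
Accessibility: uRu, uRv, vRv
Complete open branch: countermodel on an S4-frame, so not valid in S4, nor in K, T (the same frame is also a K-frame and a T-frame).

S5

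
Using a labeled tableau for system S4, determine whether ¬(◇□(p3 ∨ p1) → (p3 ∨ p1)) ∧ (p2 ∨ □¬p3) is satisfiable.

1. ¬(◇□(p3 ∨ p1) → (p3 ∨ p1)) ∧ (p2 ∨ □¬p3), u
2. ¬(◇□(p3 ∨ p1) → (p3 ∨ p1)), u
3. p2 ∨ □¬p3, u
4. ◇□(p3 ∨ p1), u
5. ¬(p3 ∨ p1), u
6. ¬p3, u
7. ¬p1, u
8. □¬p3, u
9. □(p3 ∨ p1), v
10. ¬p3, v
11. p3 ∨ p1, v
12. p1, v
Accessibility: uRu, uRv, vRv

Yes, satisfiable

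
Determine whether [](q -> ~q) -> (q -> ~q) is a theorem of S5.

Tableau for the negation ~([](q -> ~q) -> (q -> ~q)):
1. ~([](q -> ~q) -> (q -> ~q)), u
2. [](q -> ~q), u   [~->-rule on 1]
3. ~(q -> ~q), u   [~->-rule on 1]
4. q, u   [~->-rule on 3]
5. q -> ~q, u   [[]-rule on 2 via uRu]
6. ~q, u   [->-rule on 5 (branches; this branch)]
Accessibility: uRu
Branch closes: q and ~q both at u.
Every branch of the negation's tableau closes; the branch above is one of them.

Yes, valid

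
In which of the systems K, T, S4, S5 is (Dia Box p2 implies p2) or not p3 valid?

S5-tableau for the negation not ((Dia Box p2 implies p2) or not p3):
1. not ((Dia Box p2 implies p2) or not p3), u
2. not (Dia Box p2 implies p2), u
3. p3, u
4. Dia Box p2, u
5. not p2, u
6. Box p2, v
7. p2, u
Accessibility: uRu, uRv, vRu, vRv
Branch closes: p2 and not p2 both at u.
Every branch closes (one shown): valid in S5.
S4-tableau for the negation not ((Dia Box p2 implies p2) or not p3):
1. not ((Dia Box p2 implies p2) or not p3), u
2. not (Dia Box p2 implies p2), u
3. p3, u
4. Dia Box p2, u
5. not p2, u
6. Box p2, v
7. p2, v
Accessibility: uRu, uRv, vRv
Complete open branch: countermodel on an S4-frame, so not valid in S4, nor in K, T (the same frame is also a K-frame and a T-frame).

S5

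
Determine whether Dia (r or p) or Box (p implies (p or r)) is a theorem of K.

Valid in K

Tableau for the negation not (Dia (r or p) or Box (p implies (p or r))):
1. not (Dia (r or p) or Box (p implies (p or r))), u
2. not Dia (r or p), u
3. not Box (p implies (p or r)), u
4. not (p implies (p or r)), v
5. p, v
6. not (p or r), v
7. not p, v
8. not r, v
Accessibility: uRv
Branch closes: p and not p both at v.
Every branch of the negation's tableau closes; the branch above is one of them.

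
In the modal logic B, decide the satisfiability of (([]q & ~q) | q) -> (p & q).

Satisfiable (open branch found)

1. (([]q & ~q) | q) -> (p & q), w0
2. p & q, w0
3. p, w0
4. q, w0
Accessibility: w0Rw0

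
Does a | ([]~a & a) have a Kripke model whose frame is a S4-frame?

Satisfiable

1. a | ([]~a & a), u
2. a, u
Accessibility: uRu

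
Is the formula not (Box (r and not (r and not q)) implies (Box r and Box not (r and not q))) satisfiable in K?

No, unsatisfiable

1. not (Box (r and not (r and not q)) implies (Box r and Box not (r and not q))), w0
2. Box (r and not (r and not q)), w0
3. not (Box r and Box not (r and not q)), w0
4. not Box not (r and not q), w0
5. r and not q, w1
6. r, w1
7. not q, w1
8. r and not (r and not q), w1
9. not (r and not q), w1
10. q, w1
Accessibility: w0Rw1
Branch closes: q and not q both at w1.
(One branch shown.) All branches close.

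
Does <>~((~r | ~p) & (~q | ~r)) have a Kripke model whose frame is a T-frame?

Satisfiable

1. <>~((~r | ~p) & (~q | ~r)), w0
2. ~((~r | ~p) & (~q | ~r)), w1
3. ~(~q | ~r), w1
4. q, w1
5. r, w1
Accessibility: w0Rw0, w0Rw1, w1Rw1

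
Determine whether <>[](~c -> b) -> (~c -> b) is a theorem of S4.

Tableau for the negation ~(<>[](~c -> b) -> (~c -> b)):
1. ~(<>[](~c -> b) -> (~c -> b)), w0
2. <>[](~c -> b), w0   [~->-rule on 1]
3. ~(~c -> b), w0   [~->-rule on 1]
4. ~c, w0   [~->-rule on 3]
5. ~b, w0   [~->-rule on 3]
6. [](~c -> b), w1   [<>-rule on 2: fresh world w1, w0Rw1]
7. ~c -> b, w1   [[]-rule on 6 via w1Rw1]
8. b, w1   [->-rule on 7 (branches; this branch)]
Accessibility: w0Rw0, w0Rw1, w1Rw1
The negation has an open branch (countermodel exists).

No, not valid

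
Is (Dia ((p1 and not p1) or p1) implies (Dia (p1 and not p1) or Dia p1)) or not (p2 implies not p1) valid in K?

Yes, valid

Tableau for the negation not ((Dia ((p1 and not p1) or p1) implies (Dia (p1 and not p1) or Dia p1)) or not (p2 implies not p1)):
1. not ((Dia ((p1 and not p1) or p1) implies (Dia (p1 and not p1) or Dia p1)) or not (p2 implies not p1)), w0
2. not (Dia ((p1 and not p1) or p1) implies (Dia (p1 and not p1) or Dia p1)), w0
3. p2 implies not p1, w0
4. Dia ((p1 and not p1) or p1), w0
5. not (Dia (p1 and not p1) or Dia p1), w0
6. not Dia (p1 and not p1), w0
7. not Dia p1, w0
8. not p1, w0
9. (p1 and not p1) or p1, w1
10. not (p1 and not p1), w1
11. not p1, w1
12. p1 and not p1, w1
13. p1, w1
Accessibility: w0Rw1
Branch closes: p1 and not p1 both at w1.
All branches of the negation close; one closing branch shown above.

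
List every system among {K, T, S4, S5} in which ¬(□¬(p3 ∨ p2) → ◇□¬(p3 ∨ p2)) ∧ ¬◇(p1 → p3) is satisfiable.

K

T-tableau for the formula:
1. ¬(□¬(p3 ∨ p2) → ◇□¬(p3 ∨ p2)) ∧ ¬◇(p1 → p3), w0
2. ¬(□¬(p3 ∨ p2) → ◇□¬(p3 ∨ p2)), w0   [∧-rule on 1]
3. ¬◇(p1 → p3), w0   [∧-rule on 1]
4. □¬(p3 ∨ p2), w0   [¬→-rule on 2]
5. ¬◇□¬(p3 ∨ p2), w0   [¬→-rule on 2]
6. ¬(p1 → p3), w0   [¬◇-rule on 3 via w0Rw0]
7. p1, w0   [¬→-rule on 6]
8. ¬p3, w0   [¬→-rule on 6]
9. ¬(p3 ∨ p2), w0   [□-rule on 4 via w0Rw0]
10. ¬p2, w0   [¬∨-rule on 9]
11. ¬□¬(p3 ∨ p2), w0   [¬◇-rule on 5 via w0Rw0]
12. p3 ∨ p2, w1   [¬□-rule on 11: fresh world w1, w0Rw1]
13. ¬(p1 → p3), w1   [¬◇-rule on 3 via w0Rw1]
14. p1, w1   [¬→-rule on 13]
15. ¬p3, w1   [¬→-rule on 13]
16. ¬(p3 ∨ p2), w1   [□-rule on 4 via w0Rw1]
17. ¬p2, w1   [¬∨-rule on 16]
18. ¬□¬(p3 ∨ p2), w1   [¬◇-rule on 5 via w0Rw1]
19. p2, w1   [∨-rule on 12 (branches; this branch)]
Accessibility: w0Rw0, w0Rw1, w1Rw1
Branch closes: p2 and ¬p2 both at w1.
Every branch closes (one shown): unsatisfiable in T, hence also in S4, S5 (every S4/S5-frame is a T-frame).
K-tableau for the formula:
1. ¬(□¬(p3 ∨ p2) → ◇□¬(p3 ∨ p2)) ∧ ¬◇(p1 → p3), w0
2. ¬(□¬(p3 ∨ p2) → ◇□¬(p3 ∨ p2)), w0   [∧-rule on 1]
3. ¬◇(p1 → p3), w0   [∧-rule on 1]
4. □¬(p3 ∨ p2), w0   [¬→-rule on 2]
5. ¬◇□¬(p3 ∨ p2), w0   [¬→-rule on 2]
Complete open branch: satisfiable in K.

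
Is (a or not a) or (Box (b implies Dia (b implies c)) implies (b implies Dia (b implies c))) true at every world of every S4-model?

Tableau for the negation not ((a or not a) or (Box (b implies Dia (b implies c)) implies (b implies Dia (b implies c)))):
1. not ((a or not a) or (Box (b implies Dia (b implies c)) implies (b implies Dia (b implies c)))), 0
2. not (a or not a), 0
3. not (Box (b implies Dia (b implies c)) implies (b implies Dia (b implies c))), 0
4. not a, 0
5. a, 0
Accessibility: 0R0
Branch closes: a and not a both at 0.
Every branch of the negation's tableau closes; the branch above is one of them.

Valid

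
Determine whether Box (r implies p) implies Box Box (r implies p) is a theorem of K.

No, not valid

Tableau for the negation not (Box (r implies p) implies Box Box (r implies p)):
1. not (Box (r implies p) implies Box Box (r implies p)), u
2. Box (r implies p), u
3. not Box Box (r implies p), u
4. not Box (r implies p), v
5. r implies p, v
6. p, v
7. not (r implies p), w
8. r, w
9. not p, w
Accessibility: uRv, vRw
The negation has an open branch (countermodel exists).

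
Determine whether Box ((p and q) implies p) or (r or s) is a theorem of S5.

Tableau for the negation not (Box ((p and q) implies p) or (r or s)):
1. not (Box ((p and q) implies p) or (r or s)), u
2. not Box ((p and q) implies p), u
3. not (r or s), u
4. not r, u
5. not s, u
6. not ((p and q) implies p), v
7. p and q, v
8. not p, v
9. p, v
10. q, v
Accessibility: uRu, uRv, vRu, vRv
Branch closes: p and not p both at v.
All branches of the negation close; one closing branch shown above.

Valid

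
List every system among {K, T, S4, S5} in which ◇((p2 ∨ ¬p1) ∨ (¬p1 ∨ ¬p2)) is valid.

K-tableau for the negation ¬◇((p2 ∨ ¬p1) ∨ (¬p1 ∨ ¬p2)):
1. ¬◇((p2 ∨ ¬p1) ∨ (¬p1 ∨ ¬p2)), 0
Complete open branch: countermodel on a K-frame, so not valid in K.
T-tableau for the negation ¬◇((p2 ∨ ¬p1) ∨ (¬p1 ∨ ¬p2)):
1. ¬◇((p2 ∨ ¬p1) ∨ (¬p1 ∨ ¬p2)), 0
2. ¬((p2 ∨ ¬p1) ∨ (¬p1 ∨ ¬p2)), 0
3. ¬(p2 ∨ ¬p1), 0
4. ¬(¬p1 ∨ ¬p2), 0
5. ¬p2, 0
6. p1, 0
7. p2, 0
Accessibility: 0R0
Branch closes: p2 and ¬p2 both at 0.
Every branch closes (one shown): valid in T, hence also in S4, S5 (every theorem of T is a theorem of S4 and S5).

T, S4, S5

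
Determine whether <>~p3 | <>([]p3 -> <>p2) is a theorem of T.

Invalid (countermodel exists)

Tableau for the negation ~(<>~p3 | <>([]p3 -> <>p2)):
1. ~(<>~p3 | <>([]p3 -> <>p2)), u
2. ~<>~p3, u
3. ~<>([]p3 -> <>p2), u
4. p3, u
5. ~([]p3 -> <>p2), u
6. []p3, u
7. ~<>p2, u
8. ~p2, u
Accessibility: uRu
The negation has an open branch (countermodel exists).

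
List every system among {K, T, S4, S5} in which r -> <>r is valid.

T, S4, S5

T-tableau for the negation ~(r -> <>r):
1. ~(r -> <>r), u
2. r, u   [~->-rule on 1]
3. ~<>r, u   [~->-rule on 1]
4. ~r, u   [~<>-rule on 3 via uRu]
Accessibility: uRu
Branch closes: r and ~r both at u.
Every branch closes (one shown): valid in T, hence also in S4, S5 (every theorem of T is a theorem of S4 and S5).
K-tableau for the negation ~(r -> <>r):
1. ~(r -> <>r), u
2. r, u   [~->-rule on 1]
3. ~<>r, u   [~->-rule on 1]
Complete open branch: countermodel on a K-frame, so not valid in K.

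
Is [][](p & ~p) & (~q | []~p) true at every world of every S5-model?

Tableau for the negation ~([][](p & ~p) & (~q | []~p)):
1. ~([][](p & ~p) & (~q | []~p)), 0
2. ~(~q | []~p), 0   [~&-rule on 1 (branches; this branch)]
3. q, 0   [~|-rule on 2]
4. ~[]~p, 0   [~|-rule on 2]
5. p, 1   [~[]-rule on 4: fresh world 1, 0R1]
Accessibility: 0R0, 0R1, 1R0, 1R1
The negation has an open branch (countermodel exists).

Not valid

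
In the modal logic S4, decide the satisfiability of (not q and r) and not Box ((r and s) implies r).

1. (not q and r) and not Box ((r and s) implies r), w0
2. not q and r, w0
3. not Box ((r and s) implies r), w0
4. not q, w0
5. r, w0
6. not ((r and s) implies r), w1
7. r and s, w1
8. not r, w1
9. r, w1
10. s, w1
Accessibility: w0Rw0, w0Rw1, w1Rw1
Branch closes: r and not r both at w1.
All branches of the tableau close; one closing branch shown above.

No, unsatisfiable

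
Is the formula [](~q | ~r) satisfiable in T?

Satisfiable

1. [](~q | ~r), w0
2. ~q | ~r, w0
3. ~r, w0
Accessibility: w0Rw0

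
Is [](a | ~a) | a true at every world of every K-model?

Tableau for the negation ~([](a | ~a) | a):
1. ~([](a | ~a) | a), u
2. ~[](a | ~a), u   [~|-rule on 1]
3. ~a, u   [~|-rule on 1]
4. ~(a | ~a), v   [~[]-rule on 2: fresh world v, uRv]
5. ~a, v   [~|-rule on 4]
6. a, v   [~|-rule on 4]
Accessibility: uRv
Branch closes: a and ~a both at v.
Every branch of the negation's tableau closes; the branch above is one of them.

Valid in K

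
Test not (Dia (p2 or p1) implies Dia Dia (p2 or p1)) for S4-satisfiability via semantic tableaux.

1. not (Dia (p2 or p1) implies Dia Dia (p2 or p1)), u
2. Dia (p2 or p1), u   [neg-implies-rule on 1]
3. not Dia Dia (p2 or p1), u   [neg-implies-rule on 1]
4. not Dia (p2 or p1), u   [neg-Dia-rule on 3 via uRu]
5. not (p2 or p1), u   [neg-Dia-rule on 4 via uRu]
6. not p2, u   [neg-or-rule on 5]
7. not p1, u   [neg-or-rule on 5]
8. p2 or p1, v   [Dia-rule on 2: fresh world v, uRv]
9. not Dia (p2 or p1), v   [neg-Dia-rule on 3 via uRv]
10. not (p2 or p1), v   [neg-Dia-rule on 4 via uRv]
11. not p2, v   [neg-or-rule on 10]
12. not p1, v   [neg-or-rule on 10]
13. p1, v   [or-rule on 8 (branches; this branch)]
Accessibility: uRu, uRv, vRv
Branch closes: p1 and not p1 both at v.
Every branch closes; the branch above is one of them.

Unsatisfiable (every branch closes)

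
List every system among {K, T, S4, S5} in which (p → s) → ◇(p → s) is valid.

T, S4, S5

T-tableau for the negation ¬((p → s) → ◇(p → s)):
1. ¬((p → s) → ◇(p → s)), u
2. p → s, u
3. ¬◇(p → s), u
4. ¬(p → s), u
5. p, u
6. ¬s, u
7. s, u
Accessibility: uRu
Branch closes: s and ¬s both at u.
Every branch closes (one shown): valid in T, hence also in S4, S5 (every theorem of T is a theorem of S4 and S5).
K-tableau for the negation ¬((p → s) → ◇(p → s)):
1. ¬((p → s) → ◇(p → s)), u
2. p → s, u
3. ¬◇(p → s), u
4. s, u
Complete open branch: countermodel on a K-frame, so not valid in K.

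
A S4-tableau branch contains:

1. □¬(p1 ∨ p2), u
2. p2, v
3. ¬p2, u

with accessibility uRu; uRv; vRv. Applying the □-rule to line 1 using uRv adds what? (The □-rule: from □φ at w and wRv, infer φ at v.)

¬(p1 ∨ p2), v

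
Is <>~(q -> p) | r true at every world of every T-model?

Invalid (countermodel exists)

Tableau for the negation ~(<>~(q -> p) | r):
1. ~(<>~(q -> p) | r), u
2. ~<>~(q -> p), u
3. ~r, u
4. q -> p, u
5. p, u
Accessibility: uRu
The negation has an open branch (countermodel exists).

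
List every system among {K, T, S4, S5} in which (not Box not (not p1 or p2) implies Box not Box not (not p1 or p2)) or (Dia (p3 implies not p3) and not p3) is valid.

S5-tableau for the negation not ((not Box not (not p1 or p2) implies Box not Box not (not p1 or p2)) or (Dia (p3 implies not p3) and not p3)):
1. not ((not Box not (not p1 or p2) implies Box not Box not (not p1 or p2)) or (Dia (p3 implies not p3) and not p3)), 0
2. not (not Box not (not p1 or p2) implies Box not Box not (not p1 or p2)), 0
3. not (Dia (p3 implies not p3) and not p3), 0
4. not Box not (not p1 or p2), 0
5. not Box not Box not (not p1 or p2), 0
6. not Dia (p3 implies not p3), 0
7. not (p3 implies not p3), 0
8. p3, 0
9. not p1 or p2, 1
10. not (p3 implies not p3), 1
11. p3, 1
12. p2, 1
13. Box not (not p1 or p2), 2
14. not (p3 implies not p3), 2
15. p3, 2
16. not (not p1 or p2), 0
17. p1, 0
18. not p2, 0
19. not (not p1 or p2), 1
20. p1, 1
21. not p2, 1
Accessibility: 0R0, 0R1, 0R2, 1R0, 1R1, 1R2, 2R0, 2R1, 2R2
Branch closes: p2 and not p2 both at 1.
Every branch closes (one shown): valid in S5.
S4-tableau for the negation not ((not Box not (not p1 or p2) implies Box not Box not (not p1 or p2)) or (Dia (p3 implies not p3) and not p3)):
1. not ((not Box not (not p1 or p2) implies Box not Box not (not p1 or p2)) or (Dia (p3 implies not p3) and not p3)), 0
2. not (not Box not (not p1 or p2) implies Box not Box not (not p1 or p2)), 0
3. not (Dia (p3 implies not p3) and not p3), 0
4. not Box not (not p1 or p2), 0
5. not Box not Box not (not p1 or p2), 0
6. p3, 0
7. not p1 or p2, 1
8. p2, 1
9. Box not (not p1 or p2), 2
10. not (not p1 or p2), 2
11. p1, 2
12. not p2, 2
Accessibility: 0R0, 0R1, 0R2, 1R1, 2R2
Complete open branch: countermodel on an S4-frame, so not valid in S4, nor in K, T (the same frame is also a K-frame and a T-frame).

S5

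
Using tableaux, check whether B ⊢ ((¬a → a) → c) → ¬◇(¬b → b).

No, not valid

Tableau for the negation ¬(((¬a → a) → c) → ¬◇(¬b → b)):
1. ¬(((¬a → a) → c) → ¬◇(¬b → b)), 0
2. (¬a → a) → c, 0
3. ◇(¬b → b), 0
4. c, 0
5. ¬b → b, 1
6. b, 1
Accessibility: 0R0, 0R1, 1R0, 1R1
The negation has an open branch (countermodel exists).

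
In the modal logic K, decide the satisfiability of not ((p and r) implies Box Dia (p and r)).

1. not ((p and r) implies Box Dia (p and r)), u
2. p and r, u
3. not Box Dia (p and r), u
4. p, u
5. r, u
6. not Dia (p and r), v
Accessibility: uRv

Yes, satisfiable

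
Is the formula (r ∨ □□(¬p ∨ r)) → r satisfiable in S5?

Satisfiable

1. (r ∨ □□(¬p ∨ r)) → r, w0
2. r, w0
Accessibility: w0Rw0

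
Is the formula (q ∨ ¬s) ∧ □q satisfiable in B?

1. (q ∨ ¬s) ∧ □q, w0
2. q ∨ ¬s, w0
3. □q, w0
4. q, w0
5. ¬s, w0
Accessibility: w0Rw0

Satisfiable (open branch found)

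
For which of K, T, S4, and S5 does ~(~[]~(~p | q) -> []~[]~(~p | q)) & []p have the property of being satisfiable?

K, T, S4

S4-tableau for the formula:
1. ~(~[]~(~p | q) -> []~[]~(~p | q)) & []p, 0
2. ~(~[]~(~p | q) -> []~[]~(~p | q)), 0
3. []p, 0
4. ~[]~(~p | q), 0
5. ~[]~[]~(~p | q), 0
6. p, 0
7. ~p | q, 1
8. p, 1
9. q, 1
10. []~(~p | q), 2
11. p, 2
12. ~(~p | q), 2
13. ~q, 2
Accessibility: 0R0, 0R1, 0R2, 1R1, 2R2
Complete open branch: satisfiable in S4, hence also in K, T (this S4-model is also a K-model and a T-model).
S5-tableau for the formula:
1. ~(~[]~(~p | q) -> []~[]~(~p | q)) & []p, 0
2. ~(~[]~(~p | q) -> []~[]~(~p | q)), 0
3. []p, 0
4. ~[]~(~p | q), 0
5. ~[]~[]~(~p | q), 0
6. p, 0
7. ~p | q, 1
8. p, 1
9. q, 1
10. []~(~p | q), 2
11. p, 2
12. ~(~p | q), 0
13. ~q, 0
14. ~(~p | q), 1
15. ~q, 1
Accessibility: 0R0, 0R1, 0R2, 1R0, 1R1, 1R2, 2R0, 2R1, 2R2
Branch closes: q and ~q both at 1.
Every branch closes (one shown): unsatisfiable in S5.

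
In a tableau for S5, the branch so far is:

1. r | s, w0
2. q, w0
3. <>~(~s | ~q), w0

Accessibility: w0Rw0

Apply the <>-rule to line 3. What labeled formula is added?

a fresh world w1 with w0Rw1, and ~(~s | ~q) at w1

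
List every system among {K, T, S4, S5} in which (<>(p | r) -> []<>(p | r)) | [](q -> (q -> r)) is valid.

S5

S5-tableau for the negation ~((<>(p | r) -> []<>(p | r)) | [](q -> (q -> r))):
1. ~((<>(p | r) -> []<>(p | r)) | [](q -> (q -> r))), 0
2. ~(<>(p | r) -> []<>(p | r)), 0   [~|-rule on 1]
3. ~[](q -> (q -> r)), 0   [~|-rule on 1]
4. <>(p | r), 0   [~->-rule on 2]
5. ~[]<>(p | r), 0   [~->-rule on 2]
6. ~(q -> (q -> r)), 1   [~[]-rule on 3: fresh world 1, 0R1]
7. q, 1   [~->-rule on 6]
8. ~(q -> r), 1   [~->-rule on 6]
9. ~r, 1   [~->-rule on 8]
10. p | r, 2   [<>-rule on 4: fresh world 2, 0R2]
11. r, 2   [|-rule on 10 (branches; this branch)]
12. ~<>(p | r), 3   [~[]-rule on 5: fresh world 3, 0R3]
13. ~(p | r), 0   [~<>-rule on 12 via 3R0]
14. ~p, 0   [~|-rule on 13]
15. ~r, 0   [~|-rule on 13]
16. ~(p | r), 1   [~<>-rule on 12 via 3R1]
17. ~p, 1   [~|-rule on 16]
18. ~(p | r), 2   [~<>-rule on 12 via 3R2]
19. ~p, 2   [~|-rule on 18]
20. ~r, 2   [~|-rule on 18]
Accessibility: 0R0, 0R1, 0R2, 0R3, 1R0, 1R1, 1R2, 1R3, 2R0, 2R1, 2R2, 2R3, 3R0, 3R1, 3R2, 3R3
Branch closes: r and ~r both at 2.
Every branch closes (one shown): valid in S5.
S4-tableau for the negation ~((<>(p | r) -> []<>(p | r)) | [](q -> (q -> r))):
1. ~((<>(p | r) -> []<>(p | r)) | [](q -> (q -> r))), 0
2. ~(<>(p | r) -> []<>(p | r)), 0   [~|-rule on 1]
3. ~[](q -> (q -> r)), 0   [~|-rule on 1]
4. <>(p | r), 0   [~->-rule on 2]
5. ~[]<>(p | r), 0   [~->-rule on 2]
6. ~(q -> (q -> r)), 1   [~[]-rule on 3: fresh world 1, 0R1]
7. q, 1   [~->-rule on 6]
8. ~(q -> r), 1   [~->-rule on 6]
9. ~r, 1   [~->-rule on 8]
10. p | r, 2   [<>-rule on 4: fresh world 2, 0R2]
11. r, 2   [|-rule on 10 (branches; this branch)]
12. ~<>(p | r), 3   [~[]-rule on 5: fresh world 3, 0R3]
13. ~(p | r), 3   [~<>-rule on 12 via 3R3]
14. ~p, 3   [~|-rule on 13]
15. ~r, 3   [~|-rule on 13]
Accessibility: 0R0, 0R1, 0R2, 0R3, 1R1, 2R2, 3R3
Complete open branch: countermodel on an S4-frame, so not valid in S4, nor in K, T (the same frame is also a K-frame and a T-frame).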